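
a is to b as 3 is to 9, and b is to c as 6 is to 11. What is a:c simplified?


Given a:b = 3:9 and b:c = 6:11
Make b consistent. Multiply first ratio by 6: a:b = 18:54
Multiply second ratio by 9: b:c = 54:99
Now b = 54 in both, so a:b:c = 18:54:99
Therefore a:c = 18:99
Simplify by GCD: a:c = 2:11

2:11


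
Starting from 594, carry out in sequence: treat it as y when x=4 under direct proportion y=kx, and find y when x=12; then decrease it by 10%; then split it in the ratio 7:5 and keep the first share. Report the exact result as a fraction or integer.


Start with 594.
Step 1: Direct prop: k = (594)/4; new y = k*12 = 594*12/4 = 1782
Step 2: Decrease by 10%: 1782 * 90/100 = 8019/5
Step 3: Split 7:5, first share = 8019/5 * 7/12 = 18711/20
Final result = 18711/20

18711/20


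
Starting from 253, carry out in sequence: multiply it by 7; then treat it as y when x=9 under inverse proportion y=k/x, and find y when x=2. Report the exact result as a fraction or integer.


Start with 253.
Step 1: Multiply by 7: 253 * 7 = 1771
Step 2: Inverse prop: k = (1771)*9; new y = k/2 = 1771*9/2 = 15939/2
Final result = 15939/2

15939/2


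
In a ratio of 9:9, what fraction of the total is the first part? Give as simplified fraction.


Total parts = 9 + 9 = 18
First part fraction = 9/18
Simplify: 9/18 = 1/2

1/2


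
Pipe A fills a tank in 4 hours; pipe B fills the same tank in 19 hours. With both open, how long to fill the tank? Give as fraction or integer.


Rate of A = 1/4 job per hour
Rate of B = 1/19 job per hour
Combined rate = 1/4 + 1/19
Find common denominator: (19 + 4)/(4*19) = 23/76
Combined rate = 23/76 job per hour
Time together = 1 / (23/76) = 76/23 hours

76/23


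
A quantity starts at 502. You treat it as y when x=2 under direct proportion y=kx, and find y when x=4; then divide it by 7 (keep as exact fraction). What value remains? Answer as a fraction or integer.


Start with 502.
Step 1: Direct prop: k = (502)/2; new y = k*4 = 502*4/2 = 1004
Step 2: Divide by 7: 1004 / 7 = 1004/7
Final result = 1004/7

1004/7


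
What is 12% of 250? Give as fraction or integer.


Compute 12% of 250
Convert percentage: 12% = 12/100
Multiply: 250 * 12/100
= 3000/100
= 30

30


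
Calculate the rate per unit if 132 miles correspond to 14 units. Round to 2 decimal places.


Total miles = 132
Number of units = 14
Unit rate = 132 / 14
= 9.43 miles per unit

9.43


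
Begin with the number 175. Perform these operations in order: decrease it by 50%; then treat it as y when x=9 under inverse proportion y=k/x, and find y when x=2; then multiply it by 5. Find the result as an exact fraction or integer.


Start with 175.
Step 1: Decrease by 50%: 175 * 50/100 = 175/2
Step 2: Inverse prop: k = (175/2)*9; new y = k/2 = 175/2*9/2 = 1575/4
Step 3: Multiply by 5: 1575/4 * 5 = 7875/4
Final result = 7875/4

7875/4


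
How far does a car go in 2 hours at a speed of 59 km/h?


Using distance = speed * time
Speed = 59 km/h
Time = 2 hours
Distance = 59 * 2
= 118 km

118


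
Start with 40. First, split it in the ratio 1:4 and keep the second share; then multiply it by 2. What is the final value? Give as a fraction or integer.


Start with 40.
Step 1: Split 1:4, second share = 40 * 4/5 = 32
Step 2: Multiply by 2: 32 * 2 = 64
Final result = 64

64


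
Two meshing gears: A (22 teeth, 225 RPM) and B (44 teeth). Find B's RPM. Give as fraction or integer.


Gear ratio: teeth_A * RPM_A = teeth_B * RPM_B
22 * 225 = 44 * RPM_B
4950 = 44 * RPM_B
RPM_B = 4950 / 44
RPM_B = 225/2

225/2


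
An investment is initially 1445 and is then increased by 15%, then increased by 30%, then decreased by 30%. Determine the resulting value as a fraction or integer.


Start: 1445
Step 1: increase by 15% => multiply by 115/100
  1445 * 115/100 = 6647/4
Step 2: increase by 30% => multiply by 130/100
  6647/4 * 130/100 = 86411/40
Step 3: decrease by 30% => multiply by 70/100
  86411/40 * 70/100 = 604877/400
Final value = 604877/400

604877/400


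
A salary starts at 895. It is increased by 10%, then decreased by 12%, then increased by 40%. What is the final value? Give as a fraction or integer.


Start: 895
Step 1: increase by 10% => multiply by 110/100
  895 * 110/100 = 1969/2
Step 2: decrease by 12% => multiply by 88/100
  1969/2 * 88/100 = 21659/25
Step 3: increase by 40% => multiply by 140/100
  21659/25 * 140/100 = 151613/125
Final value = 151613/125

151613/125


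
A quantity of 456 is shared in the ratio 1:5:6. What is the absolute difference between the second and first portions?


Total parts = 1 + 5 + 6 = 12
Value per part = 456 / 12 = 38
Shares: 1*38=38, 5*38=190, 6*38=228
Second share = 190, first share = 38
Difference = |190 - 38| = 152

152


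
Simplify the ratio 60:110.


Find GCD(60, 110)
GCD = 10
Divide both by 10: 60/10 = 6, 110/10 = 11
Simplified ratio = 6:11

6:11


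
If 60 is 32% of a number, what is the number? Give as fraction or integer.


Given: 60 is 32% of the whole
Set up: 60 = 32/100 * whole
whole = 60 * 100 / 32
whole = 6000 / 32
whole = 375/2

375/2


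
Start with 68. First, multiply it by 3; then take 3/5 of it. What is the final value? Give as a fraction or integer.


Start with 68.
Step 1: Multiply by 3: 68 * 3 = 204
Step 2: Take 3/5: 204 * 3/5 = 612/5
Final result = 612/5

612/5


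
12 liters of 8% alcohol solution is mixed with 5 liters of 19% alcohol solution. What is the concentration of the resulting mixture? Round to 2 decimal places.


Solute in mixture 1 = 8% of 12 L = 12*8/100 = 24/25 L
Solute in mixture 2 = 19% of 5 L = 5*19/100 = 19/20 L
Total solute = 24/25 + 19/20 = 191/100 L
Total volume = 12 + 5 = 17 L
Final concentration = 191/100/17 * 100 = 11.24%

11.24


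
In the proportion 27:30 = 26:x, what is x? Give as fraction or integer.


Setting up: 27/30 = 26/x
Cross multiply: 27 * x = 30 * 26
27x = 780
x = 780/27
x = 260/9

260/9


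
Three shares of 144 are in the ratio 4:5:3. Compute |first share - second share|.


Total parts = 4 + 5 + 3 = 12
Value per part = 144 / 12 = 12
Shares: 4*12=48, 5*12=60, 3*12=36
First share = 48, second share = 60
Difference = |48 - 60| = 12

12


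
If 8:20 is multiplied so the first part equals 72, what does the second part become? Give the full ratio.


Original ratio: 8:20
First term target: 72
Scale factor = 72 / 8 = 9
Multiply second term: 20 * 9 = 180
Equivalent ratio = 72:180

72:180


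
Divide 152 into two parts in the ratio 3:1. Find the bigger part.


Total parts = 3 + 1 = 4
Value per part = 152 / 4 = 38
First share = 3 * 38 = 114
Second share = 1 * 38 = 38
Larger share = 114

114


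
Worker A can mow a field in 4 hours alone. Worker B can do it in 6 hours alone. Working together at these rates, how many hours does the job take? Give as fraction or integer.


Rate of A = 1/4 job per hour
Rate of B = 1/6 job per hour
Combined rate = 1/4 + 1/6
Find common denominator: (6 + 4)/(4*6) = 10/24
Combined rate = 5/12 job per hour
Time together = 1 / (5/12) = 12/5 hours

12/5


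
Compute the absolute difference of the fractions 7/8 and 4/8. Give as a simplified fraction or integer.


Simplify: 7/8 = 7/8 and 4/8 = 1/2
Find common denominator: LCD = 8
Convert: 7/8 and 4/8
Difference = |7 - 4|/8 = 3/8
Simplified = 3/8

3/8


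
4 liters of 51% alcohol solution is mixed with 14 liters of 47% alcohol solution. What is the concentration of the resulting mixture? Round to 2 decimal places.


Solute in mixture 1 = 51% of 4 L = 4*51/100 = 51/25 L
Solute in mixture 2 = 47% of 14 L = 14*47/100 = 329/50 L
Total solute = 51/25 + 329/50 = 431/50 L
Total volume = 4 + 14 = 18 L
Final concentration = 431/50/18 * 100 = 47.89%

47.89


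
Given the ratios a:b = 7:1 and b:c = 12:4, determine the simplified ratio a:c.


Given a:b = 7:1 and b:c = 12:4
Make b consistent. Multiply first ratio by 12: a:b = 84:12
Multiply second ratio by 1: b:c = 12:4
Now b = 12 in both, so a:b:c = 84:12:4
Therefore a:c = 84:4
Simplify by GCD: a:c = 21:1

21:1


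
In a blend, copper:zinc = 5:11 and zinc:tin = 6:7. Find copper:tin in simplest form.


Given a:b = 5:11 and b:c = 6:7
Make b consistent. Multiply first ratio by 6: a:b = 30:66
Multiply second ratio by 11: b:c = 66:77
Now b = 66 in both, so a:b:c = 30:66:77
Therefore a:c = 30:77
Simplify by GCD: a:c = 30:77

30:77


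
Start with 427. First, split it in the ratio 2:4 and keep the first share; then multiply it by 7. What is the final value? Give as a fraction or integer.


Start with 427.
Step 1: Split 2:4, first share = 427 * 2/6 = 427/3
Step 2: Multiply by 7: 427/3 * 7 = 2989/3
Final result = 2989/3

2989/3


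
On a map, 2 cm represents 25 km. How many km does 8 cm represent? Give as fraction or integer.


Map scale: 2 cm = 25 km
Measured distance on map = 8 cm
Set up proportion: 8 * 25 / 2
= 200 / 2
= 100 km

100


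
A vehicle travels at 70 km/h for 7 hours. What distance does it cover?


Using distance = speed * time
Speed = 70 km/h
Time = 7 hours
Distance = 70 * 7
= 490 km

490


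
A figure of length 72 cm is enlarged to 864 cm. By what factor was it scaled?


Original length = 72 cm
Scaled length = 864 cm
Scale factor = 864 / 72
= 12

12


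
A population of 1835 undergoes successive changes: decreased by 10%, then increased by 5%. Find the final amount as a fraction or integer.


Start: 1835
Step 1: decrease by 10% => multiply by 90/100
  1835 * 90/100 = 3303/2
Step 2: increase by 5% => multiply by 105/100
  3303/2 * 105/100 = 69363/40
Final value = 69363/40

69363/40


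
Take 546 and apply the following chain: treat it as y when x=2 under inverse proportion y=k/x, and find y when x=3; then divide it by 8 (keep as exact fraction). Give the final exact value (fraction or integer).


Start with 546.
Step 1: Inverse prop: k = (546)*2; new y = k/3 = 546*2/3 = 364
Step 2: Divide by 8: 364 / 8 = 91/2
Final result = 91/2

91/2


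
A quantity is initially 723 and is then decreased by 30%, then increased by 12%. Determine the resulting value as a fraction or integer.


Start: 723
Step 1: decrease by 30% => multiply by 70/100
  723 * 70/100 = 5061/10
Step 2: increase by 12% => multiply by 112/100
  5061/10 * 112/100 = 70854/125
Final value = 70854/125

70854/125


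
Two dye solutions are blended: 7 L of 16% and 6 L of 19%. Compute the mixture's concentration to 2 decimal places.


Solute in mixture 1 = 16% of 7 L = 7*16/100 = 28/25 L
Solute in mixture 2 = 19% of 6 L = 6*19/100 = 57/50 L
Total solute = 28/25 + 57/50 = 113/50 L
Total volume = 7 + 6 = 13 L
Final concentration = 113/50/13 * 100 = 17.38%

17.38


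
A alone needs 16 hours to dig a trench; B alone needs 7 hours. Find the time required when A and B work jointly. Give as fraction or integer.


Rate of A = 1/16 job per hour
Rate of B = 1/7 job per hour
Combined rate = 1/16 + 1/7
Find common denominator: (7 + 16)/(16*7) = 23/112
Combined rate = 23/112 job per hour
Time together = 1 / (23/112) = 112/23 hours

112/23


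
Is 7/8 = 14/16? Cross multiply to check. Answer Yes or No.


Cross multiply to check 7/8 = 14/16
Left cross product: 7 * 16 = 112
Right cross product: 8 * 14 = 112
112 = 112
Equal, so proportions match => Yes

Yes


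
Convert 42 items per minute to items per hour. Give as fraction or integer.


Converting from per minute to per hour
Rate = 42 items per minute
Multiply by 60: 42 * 60
= 2520 items per hour

2520


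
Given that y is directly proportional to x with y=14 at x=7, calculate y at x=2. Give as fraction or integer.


Direct proportion: y = kx
Find k: k = 14/7 = 2
Compute y at x=2: y = 2 * 2
y = 4

4


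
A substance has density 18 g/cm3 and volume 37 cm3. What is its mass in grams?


Using mass = density * volume
Density = 18 g/cm3
Volume = 37 cm3
Mass = 18 * 37
= 666 g

666


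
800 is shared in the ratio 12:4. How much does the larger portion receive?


Total parts = 12 + 4 = 16
Value per part = 800 / 16 = 50
First share = 12 * 50 = 600
Second share = 4 * 50 = 200
Larger share = 600

600


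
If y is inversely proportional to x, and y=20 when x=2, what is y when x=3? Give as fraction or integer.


Inverse proportion: y = k/x
Find k: k = 2 * 20 = 40
Compute y at x=3: y = 40/3
y = 40/3

40/3


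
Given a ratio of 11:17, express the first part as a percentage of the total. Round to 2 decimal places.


Total parts = 11 + 17 = 28
First part fraction = 11/28
Percentage = (11/28) * 100
= 0.392857 * 100
= 39.29%

39.29


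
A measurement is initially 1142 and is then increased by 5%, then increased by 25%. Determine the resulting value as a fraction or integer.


Start: 1142
Step 1: increase by 5% => multiply by 105/100
  1142 * 105/100 = 11991/10
Step 2: increase by 25% => multiply by 125/100
  11991/10 * 125/100 = 11991/8
Final value = 11991/8

11991/8


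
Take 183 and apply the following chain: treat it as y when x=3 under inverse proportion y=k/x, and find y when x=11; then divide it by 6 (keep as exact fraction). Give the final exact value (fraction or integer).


Start with 183.
Step 1: Inverse prop: k = (183)*3; new y = k/11 = 183*3/11 = 549/11
Step 2: Divide by 6: 549/11 / 6 = 183/22
Final result = 183/22

183/22


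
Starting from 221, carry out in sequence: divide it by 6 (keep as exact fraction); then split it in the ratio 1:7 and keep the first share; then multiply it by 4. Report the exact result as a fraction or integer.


Start with 221.
Step 1: Divide by 6: 221 / 6 = 221/6
Step 2: Split 1:7, first share = 221/6 * 1/8 = 221/48
Step 3: Multiply by 4: 221/48 * 4 = 221/12
Final result = 221/12

221/12


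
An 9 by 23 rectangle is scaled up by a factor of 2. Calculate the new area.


Original dimensions: 9 x 23
Enlargement factor = 2
New width = 9 * 2 = 18
New height = 23 * 2 = 46
New area = 18 * 46 = 828

828


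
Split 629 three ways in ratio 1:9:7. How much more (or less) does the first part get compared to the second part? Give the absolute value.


Total parts = 1 + 9 + 7 = 17
Value per part = 629 / 17 = 37
Shares: 1*37=37, 9*37=333, 7*37=259
First share = 37, second share = 333
Difference = |37 - 333| = 296

296


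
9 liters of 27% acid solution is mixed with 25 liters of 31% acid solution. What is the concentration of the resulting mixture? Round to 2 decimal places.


Solute in mixture 1 = 27% of 9 L = 9*27/100 = 243/100 L
Solute in mixture 2 = 31% of 25 L = 25*31/100 = 31/4 L
Total solute = 243/100 + 31/4 = 509/50 L
Total volume = 9 + 25 = 34 L
Final concentration = 509/50/34 * 100 = 29.94%

29.94


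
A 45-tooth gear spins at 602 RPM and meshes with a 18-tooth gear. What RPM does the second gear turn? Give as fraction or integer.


Gear ratio: teeth_A * RPM_A = teeth_B * RPM_B
45 * 602 = 18 * RPM_B
27090 = 18 * RPM_B
RPM_B = 27090 / 18
RPM_B = 1505

1505


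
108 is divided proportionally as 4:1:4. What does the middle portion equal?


Ratio = 4:1:4
Total parts = 4 + 1 + 4 = 9
Value per part = 108 / 9 = 12
First share = 4 * 12 = 48
Middle share = 1 * 12 = 12
Third share = 4 * 12 = 48

12


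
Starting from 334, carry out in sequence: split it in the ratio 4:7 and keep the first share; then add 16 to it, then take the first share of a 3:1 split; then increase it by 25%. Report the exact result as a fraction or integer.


Start with 334.
Step 1: Split 4:7, first share = 334 * 4/11 = 1336/11
Step 2: Add 16: 1336/11+16=1512/11; split 3:1 first = 1512/11*3/4 = 1134/11
Step 3: Increase by 25%: 1134/11 * 125/100 = 2835/22
Final result = 2835/22

2835/22


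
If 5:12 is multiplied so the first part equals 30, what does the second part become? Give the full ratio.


Original ratio: 5:12
First term target: 30
Scale factor = 30 / 5 = 6
Multiply second term: 12 * 6 = 72
Equivalent ratio = 30:72

30:72


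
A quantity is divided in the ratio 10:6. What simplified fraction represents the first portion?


Total parts = 10 + 6 = 16
First part fraction = 10/16
Simplify: 10/16 = 5/8

5/8


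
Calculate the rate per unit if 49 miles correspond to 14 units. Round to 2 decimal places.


Total miles = 49
Number of units = 14
Unit rate = 49 / 14
= 3.50 miles per unit

3.50


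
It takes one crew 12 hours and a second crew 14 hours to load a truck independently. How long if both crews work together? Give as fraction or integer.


Rate of A = 1/12 job per hour
Rate of B = 1/14 job per hour
Combined rate = 1/12 + 1/14
Find common denominator: (14 + 12)/(12*14) = 26/168
Combined rate = 13/84 job per hour
Time together = 1 / (13/84) = 84/13 hours

84/13


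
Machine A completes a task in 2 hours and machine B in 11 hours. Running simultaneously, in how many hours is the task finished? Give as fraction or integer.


Rate of A = 1/2 job per hour
Rate of B = 1/11 job per hour
Combined rate = 1/2 + 1/11
Find common denominator: (11 + 2)/(2*11) = 13/22
Combined rate = 13/22 job per hour
Time together = 1 / (13/22) = 22/13 hours

22/13


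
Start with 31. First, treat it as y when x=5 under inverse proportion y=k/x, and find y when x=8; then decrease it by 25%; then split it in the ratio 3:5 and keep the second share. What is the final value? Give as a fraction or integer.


Start with 31.
Step 1: Inverse prop: k = (31)*5; new y = k/8 = 31*5/8 = 155/8
Step 2: Decrease by 25%: 155/8 * 75/100 = 465/32
Step 3: Split 3:5, second share = 465/32 * 5/8 = 2325/256
Final result = 2325/256

2325/256


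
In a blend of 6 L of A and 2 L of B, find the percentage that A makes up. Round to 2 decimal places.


Volume of A = 6 L
Volume of B = 2 L
Total volume = 6 + 2 = 8 L
Percentage of A = (6/8) * 100
= 75.00%

75.00


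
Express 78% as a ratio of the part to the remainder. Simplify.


Part = 78%, Remainder = 22%
Ratio = 78:22
GCD(78, 22) = 2
Simplify: 39:11 = 39:11

39:11


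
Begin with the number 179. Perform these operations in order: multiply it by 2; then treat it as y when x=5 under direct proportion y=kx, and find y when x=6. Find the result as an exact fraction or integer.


Start with 179.
Step 1: Multiply by 2: 179 * 2 = 358
Step 2: Direct prop: k = (358)/5; new y = k*6 = 358*6/5 = 2148/5
Final result = 2148/5

2148/5


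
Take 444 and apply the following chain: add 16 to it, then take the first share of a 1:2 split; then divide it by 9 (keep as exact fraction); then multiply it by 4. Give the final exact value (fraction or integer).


Start with 444.
Step 1: Add 16: 444+16=460; split 1:2 first = 460*1/3 = 460/3
Step 2: Divide by 9: 460/3 / 9 = 460/27
Step 3: Multiply by 4: 460/27 * 4 = 1840/27
Final result = 1840/27

1840/27


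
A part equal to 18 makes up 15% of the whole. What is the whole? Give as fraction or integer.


Given: 18 is 15% of the whole
Set up: 18 = 15/100 * whole
whole = 18 * 100 / 15
whole = 1800 / 15
whole = 120

120


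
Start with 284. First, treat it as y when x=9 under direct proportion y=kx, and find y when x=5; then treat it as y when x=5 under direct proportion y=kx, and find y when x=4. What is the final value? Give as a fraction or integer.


Start with 284.
Step 1: Direct prop: k = (284)/9; new y = k*5 = 284*5/9 = 1420/9
Step 2: Direct prop: k = (1420/9)/5; new y = k*4 = 1420/9*4/5 = 1136/9
Final result = 1136/9

1136/9


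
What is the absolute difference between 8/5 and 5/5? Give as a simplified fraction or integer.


Simplify: 8/5 = 8/5 and 5/5 = 1
Find common denominator: LCD = 5
Convert: 8/5 and 5/5
Difference = |8 - 5|/5 = 3/5
Simplified = 3/5

3/5


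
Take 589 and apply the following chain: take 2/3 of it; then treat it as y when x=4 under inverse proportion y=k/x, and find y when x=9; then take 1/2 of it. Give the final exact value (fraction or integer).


Start with 589.
Step 1: Take 2/3: 589 * 2/3 = 1178/3
Step 2: Inverse prop: k = (1178/3)*4; new y = k/9 = 1178/3*4/9 = 4712/27
Step 3: Take 1/2: 4712/27 * 1/2 = 2356/27
Final result = 2356/27

2356/27


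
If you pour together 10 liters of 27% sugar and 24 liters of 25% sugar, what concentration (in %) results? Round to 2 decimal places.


Solute in mixture 1 = 27% of 10 L = 10*27/100 = 27/10 L
Solute in mixture 2 = 25% of 24 L = 24*25/100 = 6 L
Total solute = 27/10 + 6 = 87/10 L
Total volume = 10 + 24 = 34 L
Final concentration = 87/10/34 * 100 = 25.59%

25.59


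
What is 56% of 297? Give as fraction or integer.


Compute 56% of 297
Convert percentage: 56% = 56/100
Multiply: 297 * 56/100
= 16632/100
= 4158/25

4158/25


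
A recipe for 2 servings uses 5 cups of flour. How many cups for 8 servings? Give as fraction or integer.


Original: 5 cups for 2 servings
Target servings = 8
Scaling factor = 8/2
New amount = 5 * 8/2
= 40/2
= 20 cups

20


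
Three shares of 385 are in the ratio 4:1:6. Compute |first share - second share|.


Total parts = 4 + 1 + 6 = 11
Value per part = 385 / 11 = 35
Shares: 4*35=140, 1*35=35, 6*35=210
First share = 140, second share = 35
Difference = |140 - 35| = 105

105


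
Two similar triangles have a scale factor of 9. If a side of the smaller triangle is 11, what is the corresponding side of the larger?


Similar triangles have proportional sides
Scale factor = 9
Smaller side = 11
Corresponding larger side = 11 * 9
= 99

99


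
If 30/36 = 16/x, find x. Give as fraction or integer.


Setting up: 30/36 = 16/x
Cross multiply: 30 * x = 36 * 16
30x = 576
x = 576/30
x = 96/5

96/5


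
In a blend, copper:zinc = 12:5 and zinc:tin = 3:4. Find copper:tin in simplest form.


Given a:b = 12:5 and b:c = 3:4
Make b consistent. Multiply first ratio by 3: a:b = 36:15
Multiply second ratio by 5: b:c = 15:20
Now b = 15 in both, so a:b:c = 36:15:20
Therefore a:c = 36:20
Simplify by GCD: a:c = 9:5

9:5


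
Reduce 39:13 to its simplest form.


Find GCD(39, 13)
GCD = 13
Divide both by 13: 39/13 = 3, 13/13 = 1
Simplified ratio = 3:1

3:1


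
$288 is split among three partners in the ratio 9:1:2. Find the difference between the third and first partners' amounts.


Total parts = 9 + 1 + 2 = 12
Value per part = 288 / 12 = 24
Shares: 9*24=216, 1*24=24, 2*24=48
Third share = 48, first share = 216
Difference = |48 - 216| = 168

168


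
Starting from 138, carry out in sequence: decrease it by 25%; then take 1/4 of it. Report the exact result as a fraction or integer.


Start with 138.
Step 1: Decrease by 25%: 138 * 75/100 = 207/2
Step 2: Take 1/4: 207/2 * 1/4 = 207/8
Final result = 207/8

207/8


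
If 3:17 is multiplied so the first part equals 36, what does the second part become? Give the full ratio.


Original ratio: 3:17
First term target: 36
Scale factor = 36 / 3 = 12
Multiply second term: 17 * 12 = 204
Equivalent ratio = 36:204

36:204


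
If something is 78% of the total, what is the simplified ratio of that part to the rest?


Part = 78%, Remainder = 22%
Ratio = 78:22
GCD(78, 22) = 2
Simplify: 39:11 = 39:11

39:11


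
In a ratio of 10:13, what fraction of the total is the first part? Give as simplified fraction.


Total parts = 10 + 13 = 23
First part fraction = 10/23
Simplify: 10/23 = 10/23

10/23


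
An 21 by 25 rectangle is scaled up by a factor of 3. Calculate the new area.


Original dimensions: 21 x 25
Enlargement factor = 3
New width = 21 * 3 = 63
New height = 25 * 3 = 75
New area = 63 * 75 = 4725

4725


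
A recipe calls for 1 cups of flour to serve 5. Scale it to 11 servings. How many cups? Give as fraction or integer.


Original: 1 cups for 5 servings
Target servings = 11
Scaling factor = 11/5
New amount = 1 * 11/5
= 11/5
= 11/5 cups

11/5


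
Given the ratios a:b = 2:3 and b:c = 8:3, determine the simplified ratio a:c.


Given a:b = 2:3 and b:c = 8:3
Make b consistent. Multiply first ratio by 8: a:b = 16:24
Multiply second ratio by 3: b:c = 24:9
Now b = 24 in both, so a:b:c = 16:24:9
Therefore a:c = 16:9
Simplify by GCD: a:c = 16:9

16:9


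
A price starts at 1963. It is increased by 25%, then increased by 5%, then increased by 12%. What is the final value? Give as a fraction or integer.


Start: 1963
Step 1: increase by 25% => multiply by 125/100
  1963 * 125/100 = 9815/4
Step 2: increase by 5% => multiply by 105/100
  9815/4 * 105/100 = 41223/16
Step 3: increase by 12% => multiply by 112/100
  41223/16 * 112/100 = 288561/100
Final value = 288561/100

288561/100


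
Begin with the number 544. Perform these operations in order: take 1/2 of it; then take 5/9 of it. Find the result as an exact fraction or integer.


Start with 544.
Step 1: Take 1/2: 544 * 1/2 = 272
Step 2: Take 5/9: 272 * 5/9 = 1360/9
Final result = 1360/9

1360/9


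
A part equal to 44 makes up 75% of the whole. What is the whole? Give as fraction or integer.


Given: 44 is 75% of the whole
Set up: 44 = 75/100 * whole
whole = 44 * 100 / 75
whole = 4400 / 75
whole = 176/3

176/3


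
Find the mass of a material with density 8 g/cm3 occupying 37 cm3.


Using mass = density * volume
Density = 8 g/cm3
Volume = 37 cm3
Mass = 8 * 37
= 296 g

296


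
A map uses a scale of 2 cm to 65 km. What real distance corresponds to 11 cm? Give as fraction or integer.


Map scale: 2 cm = 65 km
Measured distance on map = 11 cm
Set up proportion: 11 * 65 / 2
= 715 / 2
= 715/2 km

715/2


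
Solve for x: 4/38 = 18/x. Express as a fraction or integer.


Setting up: 4/38 = 18/x
Cross multiply: 4 * x = 38 * 18
4x = 684
x = 684/4
x = 171

171


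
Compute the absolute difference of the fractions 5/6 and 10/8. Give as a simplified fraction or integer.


Simplify: 5/6 = 5/6 and 10/8 = 5/4
Find common denominator: LCD = 12
Convert: 10/12 and 15/12
Difference = |10 - 15|/12 = 5/12
Simplified = 5/12

5/12


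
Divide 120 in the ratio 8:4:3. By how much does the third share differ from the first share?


Total parts = 8 + 4 + 3 = 15
Value per part = 120 / 15 = 8
Shares: 8*8=64, 4*8=32, 3*8=24
Third share = 24, first share = 64
Difference = |24 - 64| = 40

40


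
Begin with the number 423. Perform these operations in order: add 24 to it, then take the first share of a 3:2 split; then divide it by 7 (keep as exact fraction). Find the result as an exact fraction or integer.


Start with 423.
Step 1: Add 24: 423+24=447; split 3:2 first = 447*3/5 = 1341/5
Step 2: Divide by 7: 1341/5 / 7 = 1341/35
Final result = 1341/35

1341/35


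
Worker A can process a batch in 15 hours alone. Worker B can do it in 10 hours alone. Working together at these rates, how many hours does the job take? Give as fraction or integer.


Rate of A = 1/15 job per hour
Rate of B = 1/10 job per hour
Combined rate = 1/15 + 1/10
Find common denominator: (10 + 15)/(15*10) = 25/150
Combined rate = 1/6 job per hour
Time together = 1 / (1/6) = 6 hours

6


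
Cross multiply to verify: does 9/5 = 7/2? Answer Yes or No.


Cross multiply to check 9/5 = 7/2
Left cross product: 9 * 2 = 18
Right cross product: 5 * 7 = 35
18 != 35
Not equal, so proportions differ => No

No


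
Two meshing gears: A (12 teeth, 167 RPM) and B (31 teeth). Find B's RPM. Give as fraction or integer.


Gear ratio: teeth_A * RPM_A = teeth_B * RPM_B
12 * 167 = 31 * RPM_B
2004 = 31 * RPM_B
RPM_B = 2004 / 31
RPM_B = 2004/31

2004/31


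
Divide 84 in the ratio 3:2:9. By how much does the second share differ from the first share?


Total parts = 3 + 2 + 9 = 14
Value per part = 84 / 14 = 6
Shares: 3*6=18, 2*6=12, 9*6=54
Second share = 12, first share = 18
Difference = |12 - 18| = 6

6


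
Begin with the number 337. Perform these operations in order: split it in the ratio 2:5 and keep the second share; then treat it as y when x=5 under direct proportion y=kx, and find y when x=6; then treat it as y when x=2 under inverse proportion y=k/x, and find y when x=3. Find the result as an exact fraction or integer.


Start with 337.
Step 1: Split 2:5, second share = 337 * 5/7 = 1685/7
Step 2: Direct prop: k = (1685/7)/5; new y = k*6 = 1685/7*6/5 = 2022/7
Step 3: Inverse prop: k = (2022/7)*2; new y = k/3 = 2022/7*2/3 = 1348/7
Final result = 1348/7

1348/7


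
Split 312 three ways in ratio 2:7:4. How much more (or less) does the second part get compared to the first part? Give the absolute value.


Total parts = 2 + 7 + 4 = 13
Value per part = 312 / 13 = 24
Shares: 2*24=48, 7*24=168, 4*24=96
Second share = 168, first share = 48
Difference = |168 - 48| = 120

120


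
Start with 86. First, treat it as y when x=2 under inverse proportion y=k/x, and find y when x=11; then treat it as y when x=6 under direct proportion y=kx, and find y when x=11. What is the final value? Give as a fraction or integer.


Start with 86.
Step 1: Inverse prop: k = (86)*2; new y = k/11 = 86*2/11 = 172/11
Step 2: Direct prop: k = (172/11)/6; new y = k*11 = 172/11*11/6 = 86/3
Final result = 86/3

86/3


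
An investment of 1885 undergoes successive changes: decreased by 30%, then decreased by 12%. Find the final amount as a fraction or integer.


Start: 1885
Step 1: decrease by 30% => multiply by 70/100
  1885 * 70/100 = 2639/2
Step 2: decrease by 12% => multiply by 88/100
  2639/2 * 88/100 = 29029/25
Final value = 29029/25

29029/25


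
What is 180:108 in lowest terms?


Find GCD(180, 108)
GCD = 36
Divide both by 36: 180/36 = 5, 108/36 = 3
Simplified ratio = 5:3

5:3


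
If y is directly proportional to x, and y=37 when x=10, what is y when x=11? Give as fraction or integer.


Direct proportion: y = kx
Find k: k = 37/10 = 37/10
Compute y at x=11: y = 37/10 * 11
y = 407/10

407/10


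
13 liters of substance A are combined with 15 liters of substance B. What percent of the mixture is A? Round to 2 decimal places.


Volume of A = 13 L
Volume of B = 15 L
Total volume = 13 + 15 = 28 L
Percentage of A = (13/28) * 100
= 46.43%

46.43


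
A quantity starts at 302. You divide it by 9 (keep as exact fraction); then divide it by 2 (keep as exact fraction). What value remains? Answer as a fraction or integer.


Start with 302.
Step 1: Divide by 9: 302 / 9 = 302/9
Step 2: Divide by 2: 302/9 / 2 = 151/9
Final result = 151/9

151/9


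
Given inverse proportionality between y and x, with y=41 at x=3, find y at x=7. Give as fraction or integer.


Inverse proportion: y = k/x
Find k: k = 3 * 41 = 123
Compute y at x=7: y = 123/7
y = 123/7

123/7


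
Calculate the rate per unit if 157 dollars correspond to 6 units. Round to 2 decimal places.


Total dollars = 157
Number of units = 6
Unit rate = 157 / 6
= 26.17 dollars per unit

26.17


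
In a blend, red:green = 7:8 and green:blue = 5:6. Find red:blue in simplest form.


Given a:b = 7:8 and b:c = 5:6
Make b consistent. Multiply first ratio by 5: a:b = 35:40
Multiply second ratio by 8: b:c = 40:48
Now b = 40 in both, so a:b:c = 35:40:48
Therefore a:c = 35:48
Simplify by GCD: a:c = 35:48

35:48


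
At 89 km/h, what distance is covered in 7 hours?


Using distance = speed * time
Speed = 89 km/h
Time = 7 hours
Distance = 89 * 7
= 623 km

623


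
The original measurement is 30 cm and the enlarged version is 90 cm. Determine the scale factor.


Original length = 30 cm
Scaled length = 90 cm
Scale factor = 90 / 30
= 3

3


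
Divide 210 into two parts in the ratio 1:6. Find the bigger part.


Total parts = 1 + 6 = 7
Value per part = 210 / 7 = 30
First share = 1 * 30 = 30
Second share = 6 * 30 = 180
Larger share = 180

180


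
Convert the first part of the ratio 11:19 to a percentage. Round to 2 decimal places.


Total parts = 11 + 19 = 30
First part fraction = 11/30
Percentage = (11/30) * 100
= 0.366667 * 100
= 36.67%

36.67


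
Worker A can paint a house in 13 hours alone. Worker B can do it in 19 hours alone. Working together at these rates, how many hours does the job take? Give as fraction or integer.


Rate of A = 1/13 job per hour
Rate of B = 1/19 job per hour
Combined rate = 1/13 + 1/19
Find common denominator: (19 + 13)/(13*19) = 32/247
Combined rate = 32/247 job per hour
Time together = 1 / (32/247) = 247/32 hours

247/32


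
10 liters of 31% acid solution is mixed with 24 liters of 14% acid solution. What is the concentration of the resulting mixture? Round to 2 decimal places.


Solute in mixture 1 = 31% of 10 L = 10*31/100 = 31/10 L
Solute in mixture 2 = 14% of 24 L = 24*14/100 = 84/25 L
Total solute = 31/10 + 84/25 = 323/50 L
Total volume = 10 + 24 = 34 L
Final concentration = 323/50/34 * 100 = 19.00%

19.00


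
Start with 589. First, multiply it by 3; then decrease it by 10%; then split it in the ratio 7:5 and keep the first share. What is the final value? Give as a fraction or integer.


Start with 589.
Step 1: Multiply by 3: 589 * 3 = 1767
Step 2: Decrease by 10%: 1767 * 90/100 = 15903/10
Step 3: Split 7:5, first share = 15903/10 * 7/12 = 37107/40
Final result = 37107/40

37107/40


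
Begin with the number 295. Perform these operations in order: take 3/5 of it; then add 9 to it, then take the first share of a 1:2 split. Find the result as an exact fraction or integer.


Start with 295.
Step 1: Take 3/5: 295 * 3/5 = 177
Step 2: Add 9: 177+9=186; split 1:2 first = 186*1/3 = 62
Final result = 62

62


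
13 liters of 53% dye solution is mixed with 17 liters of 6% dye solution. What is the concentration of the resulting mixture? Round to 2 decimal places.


Solute in mixture 1 = 53% of 13 L = 13*53/100 = 689/100 L
Solute in mixture 2 = 6% of 17 L = 17*6/100 = 51/50 L
Total solute = 689/100 + 51/50 = 791/100 L
Total volume = 13 + 17 = 30 L
Final concentration = 791/100/30 * 100 = 26.37%

26.37


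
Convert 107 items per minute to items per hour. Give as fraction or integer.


Converting from per minute to per hour
Rate = 107 items per minute
Multiply by 60: 107 * 60
= 6420 items per hour

6420


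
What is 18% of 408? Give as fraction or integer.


Compute 18% of 408
Convert percentage: 18% = 18/100
Multiply: 408 * 18/100
= 7344/100
= 1836/25

1836/25


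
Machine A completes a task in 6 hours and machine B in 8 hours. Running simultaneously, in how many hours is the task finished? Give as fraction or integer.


Rate of A = 1/6 job per hour
Rate of B = 1/8 job per hour
Combined rate = 1/6 + 1/8
Find common denominator: (8 + 6)/(6*8) = 14/48
Combined rate = 7/24 job per hour
Time together = 1 / (7/24) = 24/7 hours

24/7


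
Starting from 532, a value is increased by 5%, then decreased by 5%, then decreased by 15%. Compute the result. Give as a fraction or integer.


Start: 532
Step 1: increase by 5% => multiply by 105/100
  532 * 105/100 = 2793/5
Step 2: decrease by 5% => multiply by 95/100
  2793/5 * 95/100 = 53067/100
Step 3: decrease by 15% => multiply by 85/100
  53067/100 * 85/100 = 902139/2000
Final value = 902139/2000

902139/2000


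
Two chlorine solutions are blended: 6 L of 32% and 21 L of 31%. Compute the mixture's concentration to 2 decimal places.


Solute in mixture 1 = 32% of 6 L = 6*32/100 = 48/25 L
Solute in mixture 2 = 31% of 21 L = 21*31/100 = 651/100 L
Total solute = 48/25 + 651/100 = 843/100 L
Total volume = 6 + 21 = 27 L
Final concentration = 843/100/27 * 100 = 31.22%

31.22


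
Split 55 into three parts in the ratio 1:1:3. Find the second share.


Ratio = 1:1:3
Total parts = 1 + 1 + 3 = 5
Value per part = 55 / 5 = 11
First share = 1 * 11 = 11
Middle share = 1 * 11 = 11
Third share = 3 * 11 = 33

11


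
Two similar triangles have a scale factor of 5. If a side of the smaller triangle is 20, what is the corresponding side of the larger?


Similar triangles have proportional sides
Scale factor = 5
Smaller side = 20
Corresponding larger side = 20 * 5
= 100

100


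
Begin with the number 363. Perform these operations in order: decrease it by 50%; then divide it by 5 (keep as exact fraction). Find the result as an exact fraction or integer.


Start with 363.
Step 1: Decrease by 50%: 363 * 50/100 = 363/2
Step 2: Divide by 5: 363/2 / 5 = 363/10
Final result = 363/10

363/10


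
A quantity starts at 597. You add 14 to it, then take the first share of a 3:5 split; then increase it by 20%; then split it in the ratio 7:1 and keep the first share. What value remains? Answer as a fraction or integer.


Start with 597.
Step 1: Add 14: 597+14=611; split 3:5 first = 611*3/8 = 1833/8
Step 2: Increase by 20%: 1833/8 * 120/100 = 5499/20
Step 3: Split 7:1, first share = 5499/20 * 7/8 = 38493/160
Final result = 38493/160

38493/160


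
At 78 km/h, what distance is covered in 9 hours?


Using distance = speed * time
Speed = 78 km/h
Time = 9 hours
Distance = 78 * 9
= 702 km

702


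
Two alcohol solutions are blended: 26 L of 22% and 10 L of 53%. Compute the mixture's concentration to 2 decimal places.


Solute in mixture 1 = 22% of 26 L = 26*22/100 = 143/25 L
Solute in mixture 2 = 53% of 10 L = 10*53/100 = 53/10 L
Total solute = 143/25 + 53/10 = 551/50 L
Total volume = 26 + 10 = 36 L
Final concentration = 551/50/36 * 100 = 30.61%

30.61


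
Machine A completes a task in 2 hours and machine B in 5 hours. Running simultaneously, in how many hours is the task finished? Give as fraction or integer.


Rate of A = 1/2 job per hour
Rate of B = 1/5 job per hour
Combined rate = 1/2 + 1/5
Find common denominator: (5 + 2)/(2*5) = 7/10
Combined rate = 7/10 job per hour
Time together = 1 / (7/10) = 10/7 hours

10/7


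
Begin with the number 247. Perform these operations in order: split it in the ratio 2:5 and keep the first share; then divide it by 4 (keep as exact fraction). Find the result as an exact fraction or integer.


Start with 247.
Step 1: Split 2:5, first share = 247 * 2/7 = 494/7
Step 2: Divide by 4: 494/7 / 4 = 247/14
Final result = 247/14

247/14


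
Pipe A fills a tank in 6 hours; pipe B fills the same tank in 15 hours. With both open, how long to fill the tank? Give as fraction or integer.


Rate of A = 1/6 job per hour
Rate of B = 1/15 job per hour
Combined rate = 1/6 + 1/15
Find common denominator: (15 + 6)/(6*15) = 21/90
Combined rate = 7/30 job per hour
Time together = 1 / (7/30) = 30/7 hours

30/7


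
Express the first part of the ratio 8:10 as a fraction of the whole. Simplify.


Total parts = 8 + 10 = 18
First part fraction = 8/18
Simplify: 8/18 = 4/9

4/9


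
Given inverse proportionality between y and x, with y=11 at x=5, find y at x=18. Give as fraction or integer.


Inverse proportion: y = k/x
Find k: k = 5 * 11 = 55
Compute y at x=18: y = 55/18
y = 55/18

55/18


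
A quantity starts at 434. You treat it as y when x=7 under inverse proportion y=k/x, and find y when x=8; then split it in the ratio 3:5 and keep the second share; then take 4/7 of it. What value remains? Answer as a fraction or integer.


Start with 434.
Step 1: Inverse prop: k = (434)*7; new y = k/8 = 434*7/8 = 1519/4
Step 2: Split 3:5, second share = 1519/4 * 5/8 = 7595/32
Step 3: Take 4/7: 7595/32 * 4/7 = 1085/8
Final result = 1085/8

1085/8


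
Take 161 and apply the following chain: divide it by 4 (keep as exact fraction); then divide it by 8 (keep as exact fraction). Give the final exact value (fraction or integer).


Start with 161.
Step 1: Divide by 4: 161 / 4 = 161/4
Step 2: Divide by 8: 161/4 / 8 = 161/32
Final result = 161/32

161/32


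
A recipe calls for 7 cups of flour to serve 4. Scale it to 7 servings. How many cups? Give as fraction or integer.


Original: 7 cups for 4 servings
Target servings = 7
Scaling factor = 7/4
New amount = 7 * 7/4
= 49/4
= 49/4 cups

49/4


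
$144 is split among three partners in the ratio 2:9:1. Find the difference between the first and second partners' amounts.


Total parts = 2 + 9 + 1 = 12
Value per part = 144 / 12 = 12
Shares: 2*12=24, 9*12=108, 1*12=12
First share = 24, second share = 108
Difference = |24 - 108| = 84

84


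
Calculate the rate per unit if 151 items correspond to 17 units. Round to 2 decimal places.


Total items = 151
Number of units = 17
Unit rate = 151 / 17
= 8.88 items per unit

8.88


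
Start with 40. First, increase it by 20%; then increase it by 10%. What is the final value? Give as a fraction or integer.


Start with 40.
Step 1: Increase by 20%: 40 * 120/100 = 48
Step 2: Increase by 10%: 48 * 110/100 = 264/5
Final result = 264/5

264/5
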